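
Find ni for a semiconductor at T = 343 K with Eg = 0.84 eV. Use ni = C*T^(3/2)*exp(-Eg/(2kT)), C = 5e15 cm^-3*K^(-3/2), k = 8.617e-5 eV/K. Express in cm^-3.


Step 1: Compute kT = 8.617e-5 * 343 = 0.02955631 eV
Step 2: Exponent = -Eg/(2kT) = -0.84/(2*0.02955631) = -14.21016
Step 3: T^(3/2) = 343^1.5 = 6352.45
Step 4: ni = 5e15 * 6352.45 * exp(-14.21016) = 2.14e+13 cm^-3

2.14e+13


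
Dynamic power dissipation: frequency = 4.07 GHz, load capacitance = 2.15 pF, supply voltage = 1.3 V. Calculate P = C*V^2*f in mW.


Step 1: V^2 = 1.3^2 = 1.69 V^2
Step 2: P = C*V^2*f = 2.15e-12 F * 1.69 * 4.07e9 Hz
Step 3: P = 1.4788345e-02 W
Step 4: P = 14.788 mW

14.788


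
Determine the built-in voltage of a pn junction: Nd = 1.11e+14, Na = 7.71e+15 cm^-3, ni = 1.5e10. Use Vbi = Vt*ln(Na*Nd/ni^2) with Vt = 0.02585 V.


Step 1: Compute Na*Nd/ni^2 = 7.71e+15 * 1.11e+14 / (1.5e10)^2 = 3.8036e+09
Step 2: ln(3.8036e+09) = 22.0592
Step 3: Vbi = 0.02585 * 22.0592 = 0.57 V

0.57


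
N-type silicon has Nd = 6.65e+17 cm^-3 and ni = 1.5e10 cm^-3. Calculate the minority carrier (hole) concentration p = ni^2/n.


Step 1: Since Nd >> ni, n ≈ Nd = 6.65e+17 cm^-3
Step 2: p = ni^2 / n = (1.5e10)^2 / 6.65e+17
Step 3: p = 2.25e20 / 6.65e+17 = 3.38e+02 cm^-3

3.38e+02


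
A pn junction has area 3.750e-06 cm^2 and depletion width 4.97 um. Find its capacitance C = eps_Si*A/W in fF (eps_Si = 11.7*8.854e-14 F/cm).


Step 1: eps_Si = 11.7 * 8.854e-14 = 1.035918e-12 F/cm
Step 2: W in cm = 4.97 * 1e-4 = 4.97e-04 cm
Step 3: C = 1.035918e-12 * 3.750e-06 / 4.97e-04 = 7.816283e-15 F
Step 4: C = 7.82 fF

7.82


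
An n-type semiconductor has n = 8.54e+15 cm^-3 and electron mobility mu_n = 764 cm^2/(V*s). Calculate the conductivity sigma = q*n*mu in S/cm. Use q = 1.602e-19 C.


Step 1: sigma = q * n * mu
Step 2: sigma = 1.602e-19 * 8.54e+15 * 764
Step 3: sigma = 1.045e+00 S/cm

1.045e+00


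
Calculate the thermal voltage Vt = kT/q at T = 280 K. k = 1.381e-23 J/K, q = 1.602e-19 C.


Step 1: kT = 1.381e-23 * 280 = 3.8668e-21 J
Step 2: Vt = kT/q = 3.8668e-21 / 1.602e-19
Step 3: Vt = 0.02414 V

0.02414


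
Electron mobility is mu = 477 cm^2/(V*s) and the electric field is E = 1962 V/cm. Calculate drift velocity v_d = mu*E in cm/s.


Step 1: v_d = mu * E
Step 2: v_d = 477 * 1962 = 935874
Step 3: v_d = 9.36e+05 cm/s

9.36e+05


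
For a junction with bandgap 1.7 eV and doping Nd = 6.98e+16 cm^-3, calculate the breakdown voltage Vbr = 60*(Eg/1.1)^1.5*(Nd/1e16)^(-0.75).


Step 1: Eg/1.1 = 1.7/1.1 = 1.545455
Step 2: (Eg/1.1)^1.5 = 1.545455^1.5 = 1.921253
Step 3: (Nd/1e16)^(-0.75) = (6.98)^(-0.75) = 0.232867
Step 4: Vbr = 60 * 1.921253 * 0.232867 = 26.8 V

26.8


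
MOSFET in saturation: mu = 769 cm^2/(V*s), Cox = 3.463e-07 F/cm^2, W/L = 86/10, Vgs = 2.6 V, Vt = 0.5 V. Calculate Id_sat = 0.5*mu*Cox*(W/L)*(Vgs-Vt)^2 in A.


Step 1: Overdrive voltage Vov = Vgs - Vt = 2.6 - 0.5 = 2.1 V
Step 2: W/L = 86/10 = 8.6
Step 3: Id = 0.5 * 769 * 3.463e-07 * 8.6 * 2.1^2
Step 4: Id = 5.05e-03 A

5.05e-03


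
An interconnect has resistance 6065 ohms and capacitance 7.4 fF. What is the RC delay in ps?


Step 1: tau = R * C
Step 2: tau = 6065 * 7.4 fF = 6065 * 7.4e-15 F
Step 3: tau = 4.4881e-11 s = 44.881 ps

44.881


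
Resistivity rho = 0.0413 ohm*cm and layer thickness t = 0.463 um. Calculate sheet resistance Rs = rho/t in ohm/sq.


Step 1: Convert thickness to cm: t = 0.463 um = 4.6300e-05 cm
Step 2: Rs = rho / t = 0.0413 / 4.6300e-05
Step 3: Rs = 892.0 ohm/sq

892.0


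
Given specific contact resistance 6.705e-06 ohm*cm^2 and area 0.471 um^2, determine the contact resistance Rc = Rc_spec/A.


Step 1: Convert area to cm^2: 0.471 um^2 = 4.7100e-09 cm^2
Step 2: Rc = Rc_spec / A = 6.705e-06 / 4.7100e-09
Step 3: Rc = 1.42e+03 ohms

1.42e+03


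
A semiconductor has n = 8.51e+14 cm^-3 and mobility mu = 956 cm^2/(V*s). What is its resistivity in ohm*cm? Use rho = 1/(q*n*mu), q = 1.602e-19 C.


Step 1: sigma = q * n * mu = 1.602e-19 * 8.51e+14 * 956 = 1.30332e-01 S/cm
Step 2: rho = 1 / sigma = 1 / 1.30332e-01 = 7.673 ohm*cm

7.673


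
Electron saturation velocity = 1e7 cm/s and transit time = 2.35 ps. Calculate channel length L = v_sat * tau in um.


Step 1: tau in seconds = 2.35 ps * 1e-12 = 2.3500e-12 s
Step 2: L = v_sat * tau = 1e7 * 2.3500e-12 = 2.3500e-05 cm
Step 3: L in um = 2.3500e-05 * 1e4 = 0.235 um

0.235


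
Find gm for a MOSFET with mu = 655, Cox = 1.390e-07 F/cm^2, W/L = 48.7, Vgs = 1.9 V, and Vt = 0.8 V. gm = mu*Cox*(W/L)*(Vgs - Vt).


Step 1: Vov = Vgs - Vt = 1.9 - 0.8 = 1.1 V
Step 2: gm = mu * Cox * (W/L) * Vov
Step 3: gm = 655 * 1.390e-07 * 48.7 * 1.1 = 4.88e-03 S

4.88e-03


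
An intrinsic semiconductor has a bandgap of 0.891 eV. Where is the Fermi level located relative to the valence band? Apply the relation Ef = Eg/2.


Step 1: For an intrinsic semiconductor, the Fermi level sits at midgap.
Step 2: Ef = Eg / 2 = 0.891 / 2 = 0.4455 eV

0.4455


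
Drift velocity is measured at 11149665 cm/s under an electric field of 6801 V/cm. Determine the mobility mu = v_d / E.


Step 1: mu = v_d / E
Step 2: mu = 11149665 / 6801
Step 3: mu = 1639.42 cm^2/(V*s)

1639.42


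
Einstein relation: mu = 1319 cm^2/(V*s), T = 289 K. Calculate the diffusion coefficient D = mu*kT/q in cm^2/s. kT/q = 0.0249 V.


Step 1: D = mu * (kT/q)
Step 2: D = 1319 * 0.0249
Step 3: D = 32.84 cm^2/s

32.84


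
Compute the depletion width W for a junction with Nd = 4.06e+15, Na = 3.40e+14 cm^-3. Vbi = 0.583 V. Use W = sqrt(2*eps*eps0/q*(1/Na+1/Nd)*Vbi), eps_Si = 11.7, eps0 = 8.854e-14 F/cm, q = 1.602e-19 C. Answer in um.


Step 1: 1/Na + 1/Nd = 1/3.40e+14 + 1/4.06e+15 = 3.18748e-15
Step 2: 2*eps*eps0/q = 2*11.7*8.854e-14/1.602e-19 = 1.293281e+07
Step 3: W^2 = 1.293281e+07 * 3.18748e-15 * 0.583 = 2.40331e-08
Step 4: W = sqrt(2.40331e-08) = 1.550e-04 cm = 1.55 um

1.55


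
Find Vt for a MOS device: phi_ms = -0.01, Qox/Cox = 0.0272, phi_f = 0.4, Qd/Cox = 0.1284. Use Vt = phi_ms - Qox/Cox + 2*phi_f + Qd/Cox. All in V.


Step 1: Vt = phi_ms - Qox/Cox + 2*phi_f + Qd/Cox
Step 2: Vt = -0.01 - 0.0272 + 2*0.4 + 0.1284
Step 3: Vt = -0.01 - 0.0272 + 0.8 + 0.1284
Step 4: Vt = 0.8912 V

0.8912


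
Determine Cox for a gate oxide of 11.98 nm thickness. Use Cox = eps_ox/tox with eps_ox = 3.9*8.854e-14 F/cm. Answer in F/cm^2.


Step 1: eps_ox = 3.9 * 8.854e-14 = 3.45306e-13 F/cm
Step 2: tox in cm = 11.98 nm * 1e-7 = 1.1980e-06 cm
Step 3: Cox = 3.45306e-13 / 1.1980e-06 = 2.88e-07 F/cm^2

2.88e-07


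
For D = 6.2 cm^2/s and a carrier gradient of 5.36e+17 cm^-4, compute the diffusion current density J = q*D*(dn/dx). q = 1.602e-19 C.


Step 1: J = q * D * (dn/dx)
Step 2: J = 1.602e-19 * 6.2 * 5.36e+17
Step 3: J = 5.32e-01 A/cm^2

5.32e-01


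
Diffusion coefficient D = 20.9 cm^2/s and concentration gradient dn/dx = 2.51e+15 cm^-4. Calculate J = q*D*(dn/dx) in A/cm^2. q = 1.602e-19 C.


Step 1: J = q * D * (dn/dx)
Step 2: J = 1.602e-19 * 20.9 * 2.51e+15
Step 3: J = 8.40e-03 A/cm^2

8.40e-03


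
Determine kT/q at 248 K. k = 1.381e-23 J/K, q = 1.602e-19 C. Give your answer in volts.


Step 1: kT = 1.381e-23 * 248 = 3.42488e-21 J
Step 2: Vt = kT/q = 3.42488e-21 / 1.602e-19
Step 3: Vt = 0.02138 V

0.02138


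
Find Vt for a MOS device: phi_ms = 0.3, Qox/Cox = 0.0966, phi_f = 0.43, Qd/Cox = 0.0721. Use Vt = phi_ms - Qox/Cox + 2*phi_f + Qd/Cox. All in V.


Step 1: Vt = phi_ms - Qox/Cox + 2*phi_f + Qd/Cox
Step 2: Vt = 0.3 - 0.0966 + 2*0.43 + 0.0721
Step 3: Vt = 0.3 - 0.0966 + 0.86 + 0.0721
Step 4: Vt = 1.1355 V

1.1355


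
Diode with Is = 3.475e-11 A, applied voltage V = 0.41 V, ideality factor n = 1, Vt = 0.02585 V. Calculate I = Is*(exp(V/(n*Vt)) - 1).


Step 1: V/(n*Vt) = 0.41/(1*0.02585) = 15.8607
Step 2: exp(15.8607) = 7.7306e+06
Step 3: I = 3.475e-11 * (7.7306e+06 - 1) = 2.69e-04 A

2.69e-04


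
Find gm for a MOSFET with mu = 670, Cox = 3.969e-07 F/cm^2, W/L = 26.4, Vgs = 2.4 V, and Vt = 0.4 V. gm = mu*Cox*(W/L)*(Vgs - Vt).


Step 1: Vov = Vgs - Vt = 2.4 - 0.4 = 2.0 V
Step 2: gm = mu * Cox * (W/L) * Vov
Step 3: gm = 670 * 3.969e-07 * 26.4 * 2.0 = 1.40e-02 S

1.40e-02


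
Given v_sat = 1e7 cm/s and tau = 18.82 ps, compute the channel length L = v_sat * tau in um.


Step 1: tau in seconds = 18.82 ps * 1e-12 = 1.8820e-11 s
Step 2: L = v_sat * tau = 1e7 * 1.8820e-11 = 1.8820e-04 cm
Step 3: L in um = 1.8820e-04 * 1e4 = 1.882 um

1.882


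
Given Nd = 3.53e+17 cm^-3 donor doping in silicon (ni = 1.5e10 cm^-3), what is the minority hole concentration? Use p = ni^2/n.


Step 1: Since Nd >> ni, n ≈ Nd = 3.53e+17 cm^-3
Step 2: p = ni^2 / n = (1.5e10)^2 / 3.53e+17
Step 3: p = 2.25e20 / 3.53e+17 = 6.37e+02 cm^-3

6.37e+02


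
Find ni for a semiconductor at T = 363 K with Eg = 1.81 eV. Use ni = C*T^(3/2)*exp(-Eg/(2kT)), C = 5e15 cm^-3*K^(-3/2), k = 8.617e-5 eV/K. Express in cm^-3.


Step 1: Compute kT = 8.617e-5 * 363 = 0.03127971 eV
Step 2: Exponent = -Eg/(2kT) = -1.81/(2*0.03127971) = -28.93249
Step 3: T^(3/2) = 363^1.5 = 6916.08
Step 4: ni = 5e15 * 6916.08 * exp(-28.93249) = 9.41e+06 cm^-3

9.41e+06


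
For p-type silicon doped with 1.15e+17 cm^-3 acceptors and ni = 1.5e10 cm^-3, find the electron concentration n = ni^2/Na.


Step 1: Majority hole concentration p ≈ Na = 1.15e+17 cm^-3
Step 2: n = ni^2 / Na = (1.5e10)^2 / 1.15e+17
Step 3: n = 1.96e+03 cm^-3

1.96e+03


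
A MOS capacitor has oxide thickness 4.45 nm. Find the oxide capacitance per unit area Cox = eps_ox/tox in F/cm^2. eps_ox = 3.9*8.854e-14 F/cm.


Step 1: eps_ox = 3.9 * 8.854e-14 = 3.45306e-13 F/cm
Step 2: tox in cm = 4.45 nm * 1e-7 = 4.4500e-07 cm
Step 3: Cox = 3.45306e-13 / 4.4500e-07 = 7.76e-07 F/cm^2

7.76e-07


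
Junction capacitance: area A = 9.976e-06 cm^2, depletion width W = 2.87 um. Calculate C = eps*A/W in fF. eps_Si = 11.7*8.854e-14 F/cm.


Step 1: eps_Si = 11.7 * 8.854e-14 = 1.035918e-12 F/cm
Step 2: W in cm = 2.87 * 1e-4 = 2.87e-04 cm
Step 3: C = 1.035918e-12 * 9.976e-06 / 2.87e-04 = 3.600808e-14 F
Step 4: C = 36.01 fF

36.01


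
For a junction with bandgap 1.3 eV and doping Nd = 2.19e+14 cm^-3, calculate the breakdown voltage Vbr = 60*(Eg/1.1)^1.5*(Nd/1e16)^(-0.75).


Step 1: Eg/1.1 = 1.3/1.1 = 1.181818
Step 2: (Eg/1.1)^1.5 = 1.181818^1.5 = 1.284772
Step 3: (Nd/1e16)^(-0.75) = (0.0219)^(-0.75) = 17.565759
Step 4: Vbr = 60 * 1.284772 * 17.565759 = 1354.1 V

1354.1


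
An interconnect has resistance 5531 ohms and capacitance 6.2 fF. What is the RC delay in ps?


Step 1: tau = R * C
Step 2: tau = 5531 * 6.2 fF = 5531 * 6.2e-15 F
Step 3: tau = 3.42922e-11 s = 34.2922 ps

34.2922


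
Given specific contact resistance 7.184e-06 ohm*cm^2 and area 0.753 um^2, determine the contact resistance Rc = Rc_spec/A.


Step 1: Convert area to cm^2: 0.753 um^2 = 7.5300e-09 cm^2
Step 2: Rc = Rc_spec / A = 7.184e-06 / 7.5300e-09
Step 3: Rc = 9.54e+02 ohms

9.54e+02


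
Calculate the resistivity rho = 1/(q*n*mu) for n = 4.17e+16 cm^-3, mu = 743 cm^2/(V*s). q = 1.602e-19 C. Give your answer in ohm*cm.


Step 1: sigma = q * n * mu = 1.602e-19 * 4.17e+16 * 743 = 4.96349e+00 S/cm
Step 2: rho = 1 / sigma = 1 / 4.96349e+00 = 0.2015 ohm*cm

0.2015


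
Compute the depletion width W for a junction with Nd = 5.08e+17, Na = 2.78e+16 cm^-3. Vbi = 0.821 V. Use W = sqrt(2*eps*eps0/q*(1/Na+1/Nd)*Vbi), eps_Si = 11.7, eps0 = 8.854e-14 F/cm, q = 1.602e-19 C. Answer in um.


Step 1: 1/Na + 1/Nd = 1/2.78e+16 + 1/5.08e+17 = 3.79397e-17
Step 2: 2*eps*eps0/q = 2*11.7*8.854e-14/1.602e-19 = 1.293281e+07
Step 3: W^2 = 1.293281e+07 * 3.79397e-17 * 0.821 = 4.02838e-10
Step 4: W = sqrt(4.02838e-10) = 2.007e-05 cm = 0.2007 um

0.2007


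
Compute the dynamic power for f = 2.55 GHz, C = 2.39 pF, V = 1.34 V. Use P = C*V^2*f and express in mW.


Step 1: V^2 = 1.34^2 = 1.7956 V^2
Step 2: P = C*V^2*f = 2.39e-12 F * 1.7956 * 2.55e9 Hz
Step 3: P = 1.09432842e-02 W
Step 4: P = 10.943 mW

10.943


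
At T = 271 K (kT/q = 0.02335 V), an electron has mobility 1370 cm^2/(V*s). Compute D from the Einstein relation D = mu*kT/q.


Step 1: D = mu * (kT/q)
Step 2: D = 1370 * 0.02335
Step 3: D = 31.99 cm^2/s

31.99


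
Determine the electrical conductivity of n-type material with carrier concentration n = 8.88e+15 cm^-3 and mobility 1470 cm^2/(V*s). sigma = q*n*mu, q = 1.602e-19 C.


Step 1: sigma = q * n * mu
Step 2: sigma = 1.602e-19 * 8.88e+15 * 1470
Step 3: sigma = 2.091e+00 S/cm

2.091e+00


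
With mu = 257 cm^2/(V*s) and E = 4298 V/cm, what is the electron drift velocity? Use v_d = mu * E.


Step 1: v_d = mu * E
Step 2: v_d = 257 * 4298 = 1104586
Step 3: v_d = 1.10e+06 cm/s

1.10e+06


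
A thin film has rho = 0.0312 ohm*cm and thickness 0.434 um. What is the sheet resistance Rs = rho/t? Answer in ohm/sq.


Step 1: Convert thickness to cm: t = 0.434 um = 4.3400e-05 cm
Step 2: Rs = rho / t = 0.0312 / 4.3400e-05
Step 3: Rs = 718.9 ohm/sq

718.9


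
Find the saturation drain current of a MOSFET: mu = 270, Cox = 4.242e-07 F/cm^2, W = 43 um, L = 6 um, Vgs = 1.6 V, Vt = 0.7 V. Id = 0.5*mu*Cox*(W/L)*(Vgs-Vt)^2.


Step 1: Overdrive voltage Vov = Vgs - Vt = 1.6 - 0.7 = 0.9 V
Step 2: W/L = 43/6 = 7.16667
Step 3: Id = 0.5 * 270 * 4.242e-07 * 7.16667 * 0.9^2
Step 4: Id = 3.32e-04 A

3.32e-04


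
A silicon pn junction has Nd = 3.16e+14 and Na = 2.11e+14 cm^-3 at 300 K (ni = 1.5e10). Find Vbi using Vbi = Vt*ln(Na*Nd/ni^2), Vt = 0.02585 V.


Step 1: Compute Na*Nd/ni^2 = 2.11e+14 * 3.16e+14 / (1.5e10)^2 = 2.9634e+08
Step 2: ln(2.9634e+08) = 19.5070
Step 3: Vbi = 0.02585 * 19.5070 = 0.504 V

0.504


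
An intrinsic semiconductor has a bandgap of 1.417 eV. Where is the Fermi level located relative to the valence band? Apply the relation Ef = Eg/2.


Step 1: For an intrinsic semiconductor, the Fermi level sits at midgap.
Step 2: Ef = Eg / 2 = 1.417 / 2 = 0.7085 eV

0.7085


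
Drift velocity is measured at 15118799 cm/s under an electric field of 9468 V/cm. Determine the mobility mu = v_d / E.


Step 1: mu = v_d / E
Step 2: mu = 15118799 / 9468
Step 3: mu = 1596.83 cm^2/(V*s)

1596.83


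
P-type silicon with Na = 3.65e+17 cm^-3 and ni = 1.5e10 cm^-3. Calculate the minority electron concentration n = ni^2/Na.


Step 1: Majority hole concentration p ≈ Na = 3.65e+17 cm^-3
Step 2: n = ni^2 / Na = (1.5e10)^2 / 3.65e+17
Step 3: n = 6.16e+02 cm^-3

6.16e+02


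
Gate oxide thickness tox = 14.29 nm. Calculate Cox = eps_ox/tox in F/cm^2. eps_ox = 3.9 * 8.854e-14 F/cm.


Step 1: eps_ox = 3.9 * 8.854e-14 = 3.45306e-13 F/cm
Step 2: tox in cm = 14.29 nm * 1e-7 = 1.4290e-06 cm
Step 3: Cox = 3.45306e-13 / 1.4290e-06 = 2.42e-07 F/cm^2

2.42e-07


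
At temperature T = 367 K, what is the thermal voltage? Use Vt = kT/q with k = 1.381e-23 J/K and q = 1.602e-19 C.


Step 1: kT = 1.381e-23 * 367 = 5.06827e-21 J
Step 2: Vt = kT/q = 5.06827e-21 / 1.602e-19
Step 3: Vt = 0.03164 V

0.03164


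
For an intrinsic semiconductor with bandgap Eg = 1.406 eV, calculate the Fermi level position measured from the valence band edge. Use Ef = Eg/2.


Step 1: For an intrinsic semiconductor, the Fermi level sits at midgap.
Step 2: Ef = Eg / 2 = 1.406 / 2 = 0.703 eV

0.703


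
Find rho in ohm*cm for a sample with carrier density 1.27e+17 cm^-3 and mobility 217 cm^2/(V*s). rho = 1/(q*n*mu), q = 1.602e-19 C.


Step 1: sigma = q * n * mu = 1.602e-19 * 1.27e+17 * 217 = 4.41495e+00 S/cm
Step 2: rho = 1 / sigma = 1 / 4.41495e+00 = 0.2265 ohm*cm

0.2265


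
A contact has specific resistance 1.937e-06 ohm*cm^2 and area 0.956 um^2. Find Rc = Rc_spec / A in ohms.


Step 1: Convert area to cm^2: 0.956 um^2 = 9.5600e-09 cm^2
Step 2: Rc = Rc_spec / A = 1.937e-06 / 9.5600e-09
Step 3: Rc = 2.03e+02 ohms

2.03e+02


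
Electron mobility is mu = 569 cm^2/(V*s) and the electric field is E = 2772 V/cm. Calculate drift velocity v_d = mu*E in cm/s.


Step 1: v_d = mu * E
Step 2: v_d = 569 * 2772 = 1577268
Step 3: v_d = 1.58e+06 cm/s

1.58e+06


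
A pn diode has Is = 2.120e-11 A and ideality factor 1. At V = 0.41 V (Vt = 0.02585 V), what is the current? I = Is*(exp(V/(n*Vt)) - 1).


Step 1: V/(n*Vt) = 0.41/(1*0.02585) = 15.8607
Step 2: exp(15.8607) = 7.7306e+06
Step 3: I = 2.120e-11 * (7.7306e+06 - 1) = 1.64e-04 A

1.64e-04


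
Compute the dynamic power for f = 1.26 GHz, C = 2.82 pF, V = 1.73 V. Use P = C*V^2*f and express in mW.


Step 1: V^2 = 1.73^2 = 2.9929 V^2
Step 2: P = C*V^2*f = 2.82e-12 F * 2.9929 * 1.26e9 Hz
Step 3: P = 1.063437228e-02 W
Step 4: P = 10.634 mW

10.634


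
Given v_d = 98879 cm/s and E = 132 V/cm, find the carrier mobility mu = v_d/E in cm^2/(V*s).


Step 1: mu = v_d / E
Step 2: mu = 98879 / 132
Step 3: mu = 749.08 cm^2/(V*s)

749.08


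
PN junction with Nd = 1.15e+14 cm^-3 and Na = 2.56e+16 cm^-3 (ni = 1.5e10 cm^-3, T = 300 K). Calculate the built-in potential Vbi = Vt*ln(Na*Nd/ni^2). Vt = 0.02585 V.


Step 1: Compute Na*Nd/ni^2 = 2.56e+16 * 1.15e+14 / (1.5e10)^2 = 1.3084e+10
Step 2: ln(1.3084e+10) = 23.2947
Step 3: Vbi = 0.02585 * 23.2947 = 0.602 V

0.602


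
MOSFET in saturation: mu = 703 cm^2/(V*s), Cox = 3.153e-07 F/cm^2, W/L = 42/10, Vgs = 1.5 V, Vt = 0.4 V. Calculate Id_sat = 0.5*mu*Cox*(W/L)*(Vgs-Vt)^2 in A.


Step 1: Overdrive voltage Vov = Vgs - Vt = 1.5 - 0.4 = 1.1 V
Step 2: W/L = 42/10 = 4.2
Step 3: Id = 0.5 * 703 * 3.153e-07 * 4.2 * 1.1^2
Step 4: Id = 5.63e-04 A

5.63e-04


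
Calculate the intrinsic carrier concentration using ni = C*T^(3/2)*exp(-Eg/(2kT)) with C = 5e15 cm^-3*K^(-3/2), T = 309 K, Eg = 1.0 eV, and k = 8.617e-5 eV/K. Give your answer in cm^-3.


Step 1: Compute kT = 8.617e-5 * 309 = 0.02662653 eV
Step 2: Exponent = -Eg/(2kT) = -1.0/(2*0.02662653) = -18.77826
Step 3: T^(3/2) = 309^1.5 = 5431.72
Step 4: ni = 5e15 * 5431.72 * exp(-18.77826) = 1.90e+11 cm^-3

1.90e+11


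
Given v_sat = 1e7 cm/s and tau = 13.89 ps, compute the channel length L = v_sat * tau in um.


Step 1: tau in seconds = 13.89 ps * 1e-12 = 1.3890e-11 s
Step 2: L = v_sat * tau = 1e7 * 1.3890e-11 = 1.3890e-04 cm
Step 3: L in um = 1.3890e-04 * 1e4 = 1.389 um

1.389


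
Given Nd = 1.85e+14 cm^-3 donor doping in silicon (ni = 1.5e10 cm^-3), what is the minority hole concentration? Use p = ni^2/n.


Step 1: Since Nd >> ni, n ≈ Nd = 1.85e+14 cm^-3
Step 2: p = ni^2 / n = (1.5e10)^2 / 1.85e+14
Step 3: p = 2.25e20 / 1.85e+14 = 1.22e+06 cm^-3

1.22e+06


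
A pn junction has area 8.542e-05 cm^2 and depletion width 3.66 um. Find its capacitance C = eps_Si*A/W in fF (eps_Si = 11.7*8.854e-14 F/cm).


Step 1: eps_Si = 11.7 * 8.854e-14 = 1.035918e-12 F/cm
Step 2: W in cm = 3.66 * 1e-4 = 3.66e-04 cm
Step 3: C = 1.035918e-12 * 8.542e-05 / 3.66e-04 = 2.417708e-13 F
Step 4: C = 241.77 fF

241.77


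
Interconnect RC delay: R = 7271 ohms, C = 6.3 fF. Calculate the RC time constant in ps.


Step 1: tau = R * C
Step 2: tau = 7271 * 6.3 fF = 7271 * 6.3e-15 F
Step 3: tau = 4.58073e-11 s = 45.8073 ps

45.8073


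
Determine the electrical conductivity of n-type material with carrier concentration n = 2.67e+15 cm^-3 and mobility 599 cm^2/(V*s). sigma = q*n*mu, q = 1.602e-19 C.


Step 1: sigma = q * n * mu
Step 2: sigma = 1.602e-19 * 2.67e+15 * 599
Step 3: sigma = 2.562e-01 S/cm

2.562e-01


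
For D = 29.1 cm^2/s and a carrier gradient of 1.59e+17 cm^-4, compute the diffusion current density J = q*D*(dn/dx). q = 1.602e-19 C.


Step 1: J = q * D * (dn/dx)
Step 2: J = 1.602e-19 * 29.1 * 1.59e+17
Step 3: J = 7.41e-01 A/cm^2

7.41e-01


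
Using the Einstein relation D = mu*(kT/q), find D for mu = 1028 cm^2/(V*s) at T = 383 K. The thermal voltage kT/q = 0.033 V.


Step 1: D = mu * (kT/q)
Step 2: D = 1028 * 0.033
Step 3: D = 33.92 cm^2/s

33.92


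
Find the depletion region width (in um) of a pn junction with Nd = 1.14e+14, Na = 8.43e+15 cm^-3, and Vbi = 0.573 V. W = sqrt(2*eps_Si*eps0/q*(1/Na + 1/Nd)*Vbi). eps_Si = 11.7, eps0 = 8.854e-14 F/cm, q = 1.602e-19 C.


Step 1: 1/Na + 1/Nd = 1/8.43e+15 + 1/1.14e+14 = 8.89055e-15
Step 2: 2*eps*eps0/q = 2*11.7*8.854e-14/1.602e-19 = 1.293281e+07
Step 3: W^2 = 1.293281e+07 * 8.89055e-15 * 0.573 = 6.58834e-08
Step 4: W = sqrt(6.58834e-08) = 2.567e-04 cm = 2.567 um

2.567


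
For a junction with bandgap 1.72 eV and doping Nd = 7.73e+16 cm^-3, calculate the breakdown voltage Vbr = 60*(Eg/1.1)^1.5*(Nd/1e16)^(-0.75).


Step 1: Eg/1.1 = 1.72/1.1 = 1.563636
Step 2: (Eg/1.1)^1.5 = 1.563636^1.5 = 1.955255
Step 3: (Nd/1e16)^(-0.75) = (7.73)^(-0.75) = 0.215708
Step 4: Vbr = 60 * 1.955255 * 0.215708 = 25.3 V

25.3


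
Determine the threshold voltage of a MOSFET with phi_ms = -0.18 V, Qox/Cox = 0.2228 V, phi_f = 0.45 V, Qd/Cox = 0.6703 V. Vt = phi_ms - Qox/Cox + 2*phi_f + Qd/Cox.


Step 1: Vt = phi_ms - Qox/Cox + 2*phi_f + Qd/Cox
Step 2: Vt = -0.18 - 0.2228 + 2*0.45 + 0.6703
Step 3: Vt = -0.18 - 0.2228 + 0.9 + 0.6703
Step 4: Vt = 1.1675 V

1.1675


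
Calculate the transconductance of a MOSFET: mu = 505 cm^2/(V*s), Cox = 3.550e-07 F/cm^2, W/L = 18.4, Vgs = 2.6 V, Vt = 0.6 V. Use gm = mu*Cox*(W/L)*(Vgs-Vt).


Step 1: Vov = Vgs - Vt = 2.6 - 0.6 = 2.0 V
Step 2: gm = mu * Cox * (W/L) * Vov
Step 3: gm = 505 * 3.550e-07 * 18.4 * 2.0 = 6.60e-03 S

6.60e-03


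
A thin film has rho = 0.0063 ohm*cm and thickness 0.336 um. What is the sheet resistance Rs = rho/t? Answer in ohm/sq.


Step 1: Convert thickness to cm: t = 0.336 um = 3.3600e-05 cm
Step 2: Rs = rho / t = 0.0063 / 3.3600e-05
Step 3: Rs = 187.5 ohm/sq

187.5


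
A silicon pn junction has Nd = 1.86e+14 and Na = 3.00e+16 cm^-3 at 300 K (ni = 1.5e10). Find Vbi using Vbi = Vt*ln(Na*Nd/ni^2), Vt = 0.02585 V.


Step 1: Compute Na*Nd/ni^2 = 3.00e+16 * 1.86e+14 / (1.5e10)^2 = 2.4800e+10
Step 2: ln(2.4800e+10) = 23.9341
Step 3: Vbi = 0.02585 * 23.9341 = 0.619 V

0.619


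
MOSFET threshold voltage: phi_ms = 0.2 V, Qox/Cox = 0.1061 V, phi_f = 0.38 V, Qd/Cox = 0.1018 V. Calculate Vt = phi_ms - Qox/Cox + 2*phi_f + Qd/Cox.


Step 1: Vt = phi_ms - Qox/Cox + 2*phi_f + Qd/Cox
Step 2: Vt = 0.2 - 0.1061 + 2*0.38 + 0.1018
Step 3: Vt = 0.2 - 0.1061 + 0.76 + 0.1018
Step 4: Vt = 0.9557 V

0.9557


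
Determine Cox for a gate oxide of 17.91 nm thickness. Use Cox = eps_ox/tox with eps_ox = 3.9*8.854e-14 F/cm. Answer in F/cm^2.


Step 1: eps_ox = 3.9 * 8.854e-14 = 3.45306e-13 F/cm
Step 2: tox in cm = 17.91 nm * 1e-7 = 1.7910e-06 cm
Step 3: Cox = 3.45306e-13 / 1.7910e-06 = 1.93e-07 F/cm^2

1.93e-07


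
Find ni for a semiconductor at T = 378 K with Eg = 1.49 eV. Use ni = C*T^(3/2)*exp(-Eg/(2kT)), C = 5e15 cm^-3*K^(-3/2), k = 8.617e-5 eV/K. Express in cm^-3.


Step 1: Compute kT = 8.617e-5 * 378 = 0.03257226 eV
Step 2: Exponent = -Eg/(2kT) = -1.49/(2*0.03257226) = -22.87222
Step 3: T^(3/2) = 378^1.5 = 7349.16
Step 4: ni = 5e15 * 7349.16 * exp(-22.87222) = 4.28e+09 cm^-3

4.28e+09


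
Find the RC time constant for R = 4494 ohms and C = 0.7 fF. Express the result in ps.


Step 1: tau = R * C
Step 2: tau = 4494 * 0.7 fF = 4494 * 7.0e-16 F
Step 3: tau = 3.1458e-12 s = 3.1458 ps

3.1458


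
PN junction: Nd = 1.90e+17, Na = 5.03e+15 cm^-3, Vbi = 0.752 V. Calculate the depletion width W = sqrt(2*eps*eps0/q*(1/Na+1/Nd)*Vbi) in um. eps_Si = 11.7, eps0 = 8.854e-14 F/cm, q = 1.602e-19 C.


Step 1: 1/Na + 1/Nd = 1/5.03e+15 + 1/1.90e+17 = 2.04070e-16
Step 2: 2*eps*eps0/q = 2*11.7*8.854e-14/1.602e-19 = 1.293281e+07
Step 3: W^2 = 1.293281e+07 * 2.04070e-16 * 0.752 = 1.98468e-09
Step 4: W = sqrt(1.98468e-09) = 4.455e-05 cm = 0.4455 um

0.4455


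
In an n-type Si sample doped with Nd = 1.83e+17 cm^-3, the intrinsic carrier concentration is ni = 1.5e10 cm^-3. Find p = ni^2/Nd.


Step 1: Since Nd >> ni, n ≈ Nd = 1.83e+17 cm^-3
Step 2: p = ni^2 / n = (1.5e10)^2 / 1.83e+17
Step 3: p = 2.25e20 / 1.83e+17 = 1.23e+03 cm^-3

1.23e+03


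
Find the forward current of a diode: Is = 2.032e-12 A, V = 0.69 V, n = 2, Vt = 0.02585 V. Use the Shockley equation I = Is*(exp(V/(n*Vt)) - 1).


Step 1: V/(n*Vt) = 0.69/(2*0.02585) = 13.3462
Step 2: exp(13.3462) = 6.2543e+05
Step 3: I = 2.032e-12 * (6.2543e+05 - 1) = 1.27e-06 A

1.27e-06


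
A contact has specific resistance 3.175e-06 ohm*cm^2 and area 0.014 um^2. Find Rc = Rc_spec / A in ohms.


Step 1: Convert area to cm^2: 0.014 um^2 = 1.4000e-10 cm^2
Step 2: Rc = Rc_spec / A = 3.175e-06 / 1.4000e-10
Step 3: Rc = 2.27e+04 ohms

2.27e+04


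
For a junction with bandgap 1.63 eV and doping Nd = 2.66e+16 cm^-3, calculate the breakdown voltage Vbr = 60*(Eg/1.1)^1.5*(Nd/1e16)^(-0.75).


Step 1: Eg/1.1 = 1.63/1.1 = 1.481818
Step 2: (Eg/1.1)^1.5 = 1.481818^1.5 = 1.803816
Step 3: (Nd/1e16)^(-0.75) = (2.66)^(-0.75) = 0.480108
Step 4: Vbr = 60 * 1.803816 * 0.480108 = 52.0 V

52.0


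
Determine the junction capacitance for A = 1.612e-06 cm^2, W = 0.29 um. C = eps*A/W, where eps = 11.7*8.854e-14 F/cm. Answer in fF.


Step 1: eps_Si = 11.7 * 8.854e-14 = 1.035918e-12 F/cm
Step 2: W in cm = 0.29 * 1e-4 = 2.90e-05 cm
Step 3: C = 1.035918e-12 * 1.612e-06 / 2.90e-05 = 5.758275e-14 F
Step 4: C = 57.58 fF

57.58


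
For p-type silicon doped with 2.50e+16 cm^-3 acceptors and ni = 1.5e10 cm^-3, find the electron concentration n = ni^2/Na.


Step 1: Majority hole concentration p ≈ Na = 2.50e+16 cm^-3
Step 2: n = ni^2 / Na = (1.5e10)^2 / 2.50e+16
Step 3: n = 9.00e+03 cm^-3

9.00e+03


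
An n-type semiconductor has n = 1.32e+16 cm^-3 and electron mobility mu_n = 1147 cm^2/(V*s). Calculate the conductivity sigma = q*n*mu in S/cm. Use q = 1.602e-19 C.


Step 1: sigma = q * n * mu
Step 2: sigma = 1.602e-19 * 1.32e+16 * 1147
Step 3: sigma = 2.425e+00 S/cm

2.425e+00


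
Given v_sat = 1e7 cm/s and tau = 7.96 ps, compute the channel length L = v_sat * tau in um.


Step 1: tau in seconds = 7.96 ps * 1e-12 = 7.9600e-12 s
Step 2: L = v_sat * tau = 1e7 * 7.9600e-12 = 7.9600e-05 cm
Step 3: L in um = 7.9600e-05 * 1e4 = 0.796 um

0.796


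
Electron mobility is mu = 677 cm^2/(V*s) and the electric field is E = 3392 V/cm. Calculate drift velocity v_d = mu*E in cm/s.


Step 1: v_d = mu * E
Step 2: v_d = 677 * 3392 = 2296384
Step 3: v_d = 2.30e+06 cm/s

2.30e+06


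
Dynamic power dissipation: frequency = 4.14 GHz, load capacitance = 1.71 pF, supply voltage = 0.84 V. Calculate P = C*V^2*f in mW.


Step 1: V^2 = 0.84^2 = 0.7056 V^2
Step 2: P = C*V^2*f = 1.71e-12 F * 0.7056 * 4.14e9 Hz
Step 3: P = 4.99522464e-03 W
Step 4: P = 4.995 mW

4.995


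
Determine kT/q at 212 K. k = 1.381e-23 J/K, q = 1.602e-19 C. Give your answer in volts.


Step 1: kT = 1.381e-23 * 212 = 2.92772e-21 J
Step 2: Vt = kT/q = 2.92772e-21 / 1.602e-19
Step 3: Vt = 0.01828 V

0.01828


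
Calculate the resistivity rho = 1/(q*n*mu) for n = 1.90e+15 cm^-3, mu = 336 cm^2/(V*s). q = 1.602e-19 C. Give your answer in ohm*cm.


Step 1: sigma = q * n * mu = 1.602e-19 * 1.90e+15 * 336 = 1.02272e-01 S/cm
Step 2: rho = 1 / sigma = 1 / 1.02272e-01 = 9.778 ohm*cm

9.778


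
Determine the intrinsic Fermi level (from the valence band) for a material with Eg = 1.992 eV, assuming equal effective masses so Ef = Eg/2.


Step 1: For an intrinsic semiconductor, the Fermi level sits at midgap.
Step 2: Ef = Eg / 2 = 1.992 / 2 = 0.996 eV

0.996


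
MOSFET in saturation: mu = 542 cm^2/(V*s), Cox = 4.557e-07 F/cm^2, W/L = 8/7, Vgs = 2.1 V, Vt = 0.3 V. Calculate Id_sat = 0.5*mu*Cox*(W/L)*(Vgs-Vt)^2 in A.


Step 1: Overdrive voltage Vov = Vgs - Vt = 2.1 - 0.3 = 1.8 V
Step 2: W/L = 8/7 = 1.14286
Step 3: Id = 0.5 * 542 * 4.557e-07 * 1.14286 * 1.8^2
Step 4: Id = 4.57e-04 A

4.57e-04


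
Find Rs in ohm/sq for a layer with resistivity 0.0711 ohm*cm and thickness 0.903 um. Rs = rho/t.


Step 1: Convert thickness to cm: t = 0.903 um = 9.0300e-05 cm
Step 2: Rs = rho / t = 0.0711 / 9.0300e-05
Step 3: Rs = 787.4 ohm/sq

787.4


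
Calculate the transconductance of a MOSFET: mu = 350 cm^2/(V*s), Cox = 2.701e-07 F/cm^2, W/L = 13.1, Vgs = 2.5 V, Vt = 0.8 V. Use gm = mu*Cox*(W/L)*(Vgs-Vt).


Step 1: Vov = Vgs - Vt = 2.5 - 0.8 = 1.7 V
Step 2: gm = mu * Cox * (W/L) * Vov
Step 3: gm = 350 * 2.701e-07 * 13.1 * 1.7 = 2.11e-03 S

2.11e-03


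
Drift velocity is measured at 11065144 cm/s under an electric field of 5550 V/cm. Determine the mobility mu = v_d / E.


Step 1: mu = v_d / E
Step 2: mu = 11065144 / 5550
Step 3: mu = 1993.72 cm^2/(V*s)

1993.72


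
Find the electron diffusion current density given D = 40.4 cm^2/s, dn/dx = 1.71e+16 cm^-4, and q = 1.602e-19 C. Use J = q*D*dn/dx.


Step 1: J = q * D * (dn/dx)
Step 2: J = 1.602e-19 * 40.4 * 1.71e+16
Step 3: J = 1.11e-01 A/cm^2

1.11e-01


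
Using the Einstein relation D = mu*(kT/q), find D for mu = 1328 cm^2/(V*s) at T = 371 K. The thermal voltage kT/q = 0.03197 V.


Step 1: D = mu * (kT/q)
Step 2: D = 1328 * 0.03197
Step 3: D = 42.46 cm^2/s

42.46


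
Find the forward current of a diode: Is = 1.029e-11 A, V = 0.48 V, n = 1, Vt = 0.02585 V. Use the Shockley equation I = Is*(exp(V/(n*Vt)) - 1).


Step 1: V/(n*Vt) = 0.48/(1*0.02585) = 18.5687
Step 2: exp(18.5687) = 1.1595e+08
Step 3: I = 1.029e-11 * (1.1595e+08 - 1) = 1.19e-03 A

1.19e-03


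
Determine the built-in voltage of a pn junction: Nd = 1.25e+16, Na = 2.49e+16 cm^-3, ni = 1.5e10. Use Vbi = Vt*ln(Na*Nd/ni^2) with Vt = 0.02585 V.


Step 1: Compute Na*Nd/ni^2 = 2.49e+16 * 1.25e+16 / (1.5e10)^2 = 1.3833e+12
Step 2: ln(1.3833e+12) = 27.9555
Step 3: Vbi = 0.02585 * 27.9555 = 0.723 V

0.723


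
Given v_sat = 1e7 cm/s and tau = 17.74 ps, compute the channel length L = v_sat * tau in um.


Step 1: tau in seconds = 17.74 ps * 1e-12 = 1.7740e-11 s
Step 2: L = v_sat * tau = 1e7 * 1.7740e-11 = 1.7740e-04 cm
Step 3: L in um = 1.7740e-04 * 1e4 = 1.774 um

1.774


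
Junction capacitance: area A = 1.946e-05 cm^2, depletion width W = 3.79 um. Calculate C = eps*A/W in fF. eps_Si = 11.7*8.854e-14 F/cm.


Step 1: eps_Si = 11.7 * 8.854e-14 = 1.035918e-12 F/cm
Step 2: W in cm = 3.79 * 1e-4 = 3.79e-04 cm
Step 3: C = 1.035918e-12 * 1.946e-05 / 3.79e-04 = 5.318988e-14 F
Step 4: C = 53.19 fF

53.19


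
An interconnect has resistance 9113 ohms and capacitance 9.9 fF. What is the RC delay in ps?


Step 1: tau = R * C
Step 2: tau = 9113 * 9.9 fF = 9113 * 9.9e-15 F
Step 3: tau = 9.02187e-11 s = 90.2187 ps

90.2187


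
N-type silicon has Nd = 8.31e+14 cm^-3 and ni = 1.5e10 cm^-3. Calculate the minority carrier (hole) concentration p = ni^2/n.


Step 1: Since Nd >> ni, n ≈ Nd = 8.31e+14 cm^-3
Step 2: p = ni^2 / n = (1.5e10)^2 / 8.31e+14
Step 3: p = 2.25e20 / 8.31e+14 = 2.71e+05 cm^-3

2.71e+05


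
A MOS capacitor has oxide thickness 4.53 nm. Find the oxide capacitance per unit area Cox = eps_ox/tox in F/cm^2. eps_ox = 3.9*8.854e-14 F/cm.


Step 1: eps_ox = 3.9 * 8.854e-14 = 3.45306e-13 F/cm
Step 2: tox in cm = 4.53 nm * 1e-7 = 4.5300e-07 cm
Step 3: Cox = 3.45306e-13 / 4.5300e-07 = 7.62e-07 F/cm^2

7.62e-07


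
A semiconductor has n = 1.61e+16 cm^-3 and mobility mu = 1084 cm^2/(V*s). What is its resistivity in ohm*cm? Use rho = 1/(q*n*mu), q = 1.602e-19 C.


Step 1: sigma = q * n * mu = 1.602e-19 * 1.61e+16 * 1084 = 2.79587e+00 S/cm
Step 2: rho = 1 / sigma = 1 / 2.79587e+00 = 0.3577 ohm*cm

0.3577


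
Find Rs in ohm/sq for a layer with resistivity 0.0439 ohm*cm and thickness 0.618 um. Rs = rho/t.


Step 1: Convert thickness to cm: t = 0.618 um = 6.1800e-05 cm
Step 2: Rs = rho / t = 0.0439 / 6.1800e-05
Step 3: Rs = 710.4 ohm/sq

710.4


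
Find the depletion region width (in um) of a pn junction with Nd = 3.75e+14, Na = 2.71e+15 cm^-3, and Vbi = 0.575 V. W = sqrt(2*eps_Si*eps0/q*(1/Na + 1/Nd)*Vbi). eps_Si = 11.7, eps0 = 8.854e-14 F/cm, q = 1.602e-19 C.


Step 1: 1/Na + 1/Nd = 1/2.71e+15 + 1/3.75e+14 = 3.03567e-15
Step 2: 2*eps*eps0/q = 2*11.7*8.854e-14/1.602e-19 = 1.293281e+07
Step 3: W^2 = 1.293281e+07 * 3.03567e-15 * 0.575 = 2.25744e-08
Step 4: W = sqrt(2.25744e-08) = 1.502e-04 cm = 1.502 um

1.502


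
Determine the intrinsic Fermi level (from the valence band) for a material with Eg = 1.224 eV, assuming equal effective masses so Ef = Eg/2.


Step 1: For an intrinsic semiconductor, the Fermi level sits at midgap.
Step 2: Ef = Eg / 2 = 1.224 / 2 = 0.612 eV

0.612


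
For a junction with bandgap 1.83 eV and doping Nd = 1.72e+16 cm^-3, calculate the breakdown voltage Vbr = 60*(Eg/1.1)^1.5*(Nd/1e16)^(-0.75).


Step 1: Eg/1.1 = 1.83/1.1 = 1.663636
Step 2: (Eg/1.1)^1.5 = 1.663636^1.5 = 2.145791
Step 3: (Nd/1e16)^(-0.75) = (1.72)^(-0.75) = 0.665815
Step 4: Vbr = 60 * 2.145791 * 0.665815 = 85.7 V

85.7


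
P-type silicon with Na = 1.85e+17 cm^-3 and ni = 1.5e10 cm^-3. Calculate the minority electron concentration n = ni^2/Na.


Step 1: Majority hole concentration p ≈ Na = 1.85e+17 cm^-3
Step 2: n = ni^2 / Na = (1.5e10)^2 / 1.85e+17
Step 3: n = 1.22e+03 cm^-3

1.22e+03


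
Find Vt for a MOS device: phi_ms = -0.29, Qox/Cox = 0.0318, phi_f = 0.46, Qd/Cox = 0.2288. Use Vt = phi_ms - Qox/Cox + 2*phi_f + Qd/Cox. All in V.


Step 1: Vt = phi_ms - Qox/Cox + 2*phi_f + Qd/Cox
Step 2: Vt = -0.29 - 0.0318 + 2*0.46 + 0.2288
Step 3: Vt = -0.29 - 0.0318 + 0.92 + 0.2288
Step 4: Vt = 0.827 V

0.827


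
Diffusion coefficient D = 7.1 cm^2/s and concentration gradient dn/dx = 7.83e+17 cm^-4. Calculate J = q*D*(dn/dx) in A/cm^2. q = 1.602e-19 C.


Step 1: J = q * D * (dn/dx)
Step 2: J = 1.602e-19 * 7.1 * 7.83e+17
Step 3: J = 8.91e-01 A/cm^2

8.91e-01


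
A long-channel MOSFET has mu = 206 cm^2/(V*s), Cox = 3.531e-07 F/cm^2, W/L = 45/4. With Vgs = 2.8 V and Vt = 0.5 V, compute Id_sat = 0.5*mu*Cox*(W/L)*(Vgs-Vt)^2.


Step 1: Overdrive voltage Vov = Vgs - Vt = 2.8 - 0.5 = 2.3 V
Step 2: W/L = 45/4 = 11.25
Step 3: Id = 0.5 * 206 * 3.531e-07 * 11.25 * 2.3^2
Step 4: Id = 2.16e-03 A

2.16e-03


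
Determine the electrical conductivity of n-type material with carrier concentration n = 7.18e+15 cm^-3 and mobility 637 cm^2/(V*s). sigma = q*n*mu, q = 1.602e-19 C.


Step 1: sigma = q * n * mu
Step 2: sigma = 1.602e-19 * 7.18e+15 * 637
Step 3: sigma = 7.327e-01 S/cm

7.327e-01


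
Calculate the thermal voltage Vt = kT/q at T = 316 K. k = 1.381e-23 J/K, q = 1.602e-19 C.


Step 1: kT = 1.381e-23 * 316 = 4.36396e-21 J
Step 2: Vt = kT/q = 4.36396e-21 / 1.602e-19
Step 3: Vt = 0.02724 V

0.02724


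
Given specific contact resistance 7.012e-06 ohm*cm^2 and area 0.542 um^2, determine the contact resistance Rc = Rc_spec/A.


Step 1: Convert area to cm^2: 0.542 um^2 = 5.4200e-09 cm^2
Step 2: Rc = Rc_spec / A = 7.012e-06 / 5.4200e-09
Step 3: Rc = 1.29e+03 ohms

1.29e+03


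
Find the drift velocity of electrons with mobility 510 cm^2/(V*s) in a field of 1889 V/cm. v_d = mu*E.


Step 1: v_d = mu * E
Step 2: v_d = 510 * 1889 = 963390
Step 3: v_d = 9.63e+05 cm/s

9.63e+05


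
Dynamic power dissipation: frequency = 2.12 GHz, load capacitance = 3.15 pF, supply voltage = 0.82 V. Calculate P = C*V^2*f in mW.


Step 1: V^2 = 0.82^2 = 0.6724 V^2
Step 2: P = C*V^2*f = 3.15e-12 F * 0.6724 * 2.12e9 Hz
Step 3: P = 4.4902872e-03 W
Step 4: P = 4.49 mW

4.49


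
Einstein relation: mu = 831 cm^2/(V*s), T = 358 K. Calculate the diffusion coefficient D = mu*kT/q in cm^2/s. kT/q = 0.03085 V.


Step 1: D = mu * (kT/q)
Step 2: D = 831 * 0.03085
Step 3: D = 25.64 cm^2/s

25.64


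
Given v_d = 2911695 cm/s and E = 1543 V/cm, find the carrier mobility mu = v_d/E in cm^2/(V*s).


Step 1: mu = v_d / E
Step 2: mu = 2911695 / 1543
Step 3: mu = 1887.03 cm^2/(V*s)

1887.03


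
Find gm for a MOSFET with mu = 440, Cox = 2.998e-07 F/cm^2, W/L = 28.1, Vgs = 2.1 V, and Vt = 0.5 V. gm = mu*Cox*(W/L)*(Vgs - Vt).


Step 1: Vov = Vgs - Vt = 2.1 - 0.5 = 1.6 V
Step 2: gm = mu * Cox * (W/L) * Vov
Step 3: gm = 440 * 2.998e-07 * 28.1 * 1.6 = 5.93e-03 S

5.93e-03


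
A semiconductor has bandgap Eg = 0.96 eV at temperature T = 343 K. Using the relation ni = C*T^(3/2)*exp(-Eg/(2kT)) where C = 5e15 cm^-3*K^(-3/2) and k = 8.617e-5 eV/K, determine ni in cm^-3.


Step 1: Compute kT = 8.617e-5 * 343 = 0.02955631 eV
Step 2: Exponent = -Eg/(2kT) = -0.96/(2*0.02955631) = -16.24019
Step 3: T^(3/2) = 343^1.5 = 6352.45
Step 4: ni = 5e15 * 6352.45 * exp(-16.24019) = 2.81e+12 cm^-3

2.81e+12


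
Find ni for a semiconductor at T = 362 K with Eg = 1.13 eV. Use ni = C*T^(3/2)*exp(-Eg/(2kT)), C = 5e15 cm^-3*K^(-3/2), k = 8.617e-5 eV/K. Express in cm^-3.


Step 1: Compute kT = 8.617e-5 * 362 = 0.03119354 eV
Step 2: Exponent = -Eg/(2kT) = -1.13/(2*0.03119354) = -18.11272
Step 3: T^(3/2) = 362^1.5 = 6887.52
Step 4: ni = 5e15 * 6887.52 * exp(-18.11272) = 4.69e+11 cm^-3

4.69e+11


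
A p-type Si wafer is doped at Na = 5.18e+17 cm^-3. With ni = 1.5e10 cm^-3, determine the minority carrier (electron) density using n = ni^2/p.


Step 1: Majority hole concentration p ≈ Na = 5.18e+17 cm^-3
Step 2: n = ni^2 / Na = (1.5e10)^2 / 5.18e+17
Step 3: n = 4.34e+02 cm^-3

4.34e+02


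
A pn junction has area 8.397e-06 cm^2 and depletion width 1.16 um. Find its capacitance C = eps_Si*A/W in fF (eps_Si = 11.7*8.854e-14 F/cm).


Step 1: eps_Si = 11.7 * 8.854e-14 = 1.035918e-12 F/cm
Step 2: W in cm = 1.16 * 1e-4 = 1.16e-04 cm
Step 3: C = 1.035918e-12 * 8.397e-06 / 1.16e-04 = 7.498796e-14 F
Step 4: C = 74.99 fF

74.99


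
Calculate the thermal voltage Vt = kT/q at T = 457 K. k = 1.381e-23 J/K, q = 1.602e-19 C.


Step 1: kT = 1.381e-23 * 457 = 6.31117e-21 J
Step 2: Vt = kT/q = 6.31117e-21 / 1.602e-19
Step 3: Vt = 0.0394 V

0.0394


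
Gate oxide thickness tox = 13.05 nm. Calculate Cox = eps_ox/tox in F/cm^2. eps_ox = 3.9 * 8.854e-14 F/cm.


Step 1: eps_ox = 3.9 * 8.854e-14 = 3.45306e-13 F/cm
Step 2: tox in cm = 13.05 nm * 1e-7 = 1.3050e-06 cm
Step 3: Cox = 3.45306e-13 / 1.3050e-06 = 2.65e-07 F/cm^2

2.65e-07


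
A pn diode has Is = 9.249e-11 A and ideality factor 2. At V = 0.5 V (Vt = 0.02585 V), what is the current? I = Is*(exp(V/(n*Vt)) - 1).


Step 1: V/(n*Vt) = 0.5/(2*0.02585) = 9.6712
Step 2: exp(9.6712) = 1.5854e+04
Step 3: I = 9.249e-11 * (1.5854e+04 - 1) = 1.47e-06 A

1.47e-06


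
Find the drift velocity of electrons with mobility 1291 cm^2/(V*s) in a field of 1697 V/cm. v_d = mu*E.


Step 1: v_d = mu * E
Step 2: v_d = 1291 * 1697 = 2190827
Step 3: v_d = 2.19e+06 cm/s

2.19e+06


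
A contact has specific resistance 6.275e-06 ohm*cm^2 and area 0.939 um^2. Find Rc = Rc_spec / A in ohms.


Step 1: Convert area to cm^2: 0.939 um^2 = 9.3900e-09 cm^2
Step 2: Rc = Rc_spec / A = 6.275e-06 / 9.3900e-09
Step 3: Rc = 6.68e+02 ohms

6.68e+02


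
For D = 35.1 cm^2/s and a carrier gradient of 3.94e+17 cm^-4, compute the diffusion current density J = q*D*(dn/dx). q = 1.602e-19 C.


Step 1: J = q * D * (dn/dx)
Step 2: J = 1.602e-19 * 35.1 * 3.94e+17
Step 3: J = 2.22e+00 A/cm^2

2.22e+00


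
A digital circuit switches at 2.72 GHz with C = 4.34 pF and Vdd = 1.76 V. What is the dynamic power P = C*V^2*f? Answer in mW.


Step 1: V^2 = 1.76^2 = 3.0976 V^2
Step 2: P = C*V^2*f = 4.34e-12 F * 3.0976 * 2.72e9 Hz
Step 3: P = 3.656654848e-02 W
Step 4: P = 36.567 mW

36.567


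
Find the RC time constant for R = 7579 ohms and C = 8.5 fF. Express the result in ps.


Step 1: tau = R * C
Step 2: tau = 7579 * 8.5 fF = 7579 * 8.5e-15 F
Step 3: tau = 6.44215e-11 s = 64.4215 ps

64.4215


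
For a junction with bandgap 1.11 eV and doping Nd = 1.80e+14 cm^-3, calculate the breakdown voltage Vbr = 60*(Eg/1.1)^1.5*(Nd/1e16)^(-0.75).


Step 1: Eg/1.1 = 1.11/1.1 = 1.009091
Step 2: (Eg/1.1)^1.5 = 1.009091^1.5 = 1.013667
Step 3: (Nd/1e16)^(-0.75) = (0.018)^(-0.75) = 20.349119
Step 4: Vbr = 60 * 1.013667 * 20.349119 = 1237.6 V

1237.6


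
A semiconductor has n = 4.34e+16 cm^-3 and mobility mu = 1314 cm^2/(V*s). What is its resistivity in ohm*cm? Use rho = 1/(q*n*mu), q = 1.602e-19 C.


Step 1: sigma = q * n * mu = 1.602e-19 * 4.34e+16 * 1314 = 9.13582e+00 S/cm
Step 2: rho = 1 / sigma = 1 / 9.13582e+00 = 0.1095 ohm*cm

0.1095


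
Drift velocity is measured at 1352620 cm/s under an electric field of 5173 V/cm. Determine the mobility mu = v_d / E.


Step 1: mu = v_d / E
Step 2: mu = 1352620 / 5173
Step 3: mu = 261.48 cm^2/(V*s)

261.48
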